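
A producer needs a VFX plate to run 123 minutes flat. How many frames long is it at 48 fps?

354240 frames

123 min = 7380 s.
Frames = 7380 × 48 = 354240.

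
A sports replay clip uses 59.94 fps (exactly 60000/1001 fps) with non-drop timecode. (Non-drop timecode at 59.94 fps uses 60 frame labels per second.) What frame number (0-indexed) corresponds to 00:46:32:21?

Total seconds to the label: (0 × 3600 + 46 × 60 + 32) = 2792.
Frame index = 2792 × 60 + 21 = 167541.

167541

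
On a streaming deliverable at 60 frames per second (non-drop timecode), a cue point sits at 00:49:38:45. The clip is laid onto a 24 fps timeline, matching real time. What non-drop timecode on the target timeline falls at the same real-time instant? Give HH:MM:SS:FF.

00:49:38:18

Source frame index: (0×3600 + 49×60 + 38) × 60 + 45 = 178725.
Real time: 178725 / (60) = 11915/4 s.
Target frame: (11915/4) × (24) = 71490.
At 24 labels/s: frame 71490 → 00:49:38:18.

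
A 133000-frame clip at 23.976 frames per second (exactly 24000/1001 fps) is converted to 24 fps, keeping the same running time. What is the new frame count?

Target frames = source frames × (target rate / source rate) = 133000 × (24)/(24000/1001) = 133000 × 1001/1000 = 133133.

133133 frames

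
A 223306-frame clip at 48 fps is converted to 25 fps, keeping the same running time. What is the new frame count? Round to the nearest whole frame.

116305 frames

Frames at target rate = 223306 × (25) / (48) = 2791325/24 ≈ 116305.208.
Nearest whole frame: 116305.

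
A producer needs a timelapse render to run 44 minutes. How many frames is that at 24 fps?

44 min = 2640 s.
Frames = 2640 × 24 = 63360.

63360 frames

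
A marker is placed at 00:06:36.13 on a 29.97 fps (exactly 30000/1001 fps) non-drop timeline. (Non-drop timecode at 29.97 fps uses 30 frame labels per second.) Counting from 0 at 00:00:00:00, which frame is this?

11893

Total seconds to the label: (0 × 3600 + 6 × 60 + 36) = 396.
Frame index = 396 × 30 + 13 = 11893.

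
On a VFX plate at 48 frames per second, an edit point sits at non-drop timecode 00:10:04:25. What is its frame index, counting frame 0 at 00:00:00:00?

Total seconds to the label: (0 × 3600 + 10 × 60 + 4) = 604.
Frame index = 604 × 48 + 25 = 29017.

frame 29017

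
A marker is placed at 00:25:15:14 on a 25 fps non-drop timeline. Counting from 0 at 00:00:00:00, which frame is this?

37889

Total seconds to the label: (0 × 3600 + 25 × 60 + 15) = 1515.
Frame index = 1515 × 25 + 14 = 37889.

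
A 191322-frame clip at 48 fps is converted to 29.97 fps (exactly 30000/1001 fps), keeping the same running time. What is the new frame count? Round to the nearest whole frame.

119457 frames

Frames at target rate = 191322 × (30000/1001) / (48) = 119576250/1001 ≈ 119456.793.
Nearest whole frame: 119457.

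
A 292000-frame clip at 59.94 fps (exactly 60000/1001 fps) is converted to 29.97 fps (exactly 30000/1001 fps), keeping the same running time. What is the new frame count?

146000 frames

Target frames = source frames × (target rate / source rate) = 292000 × (30000/1001)/(60000/1001) = 292000 × 1/2 = 146000.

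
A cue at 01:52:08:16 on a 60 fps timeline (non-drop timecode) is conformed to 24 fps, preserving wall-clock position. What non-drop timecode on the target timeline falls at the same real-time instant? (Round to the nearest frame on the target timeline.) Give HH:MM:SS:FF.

Source frame index: (1×3600 + 52×60 + 8) × 60 + 16 = 403696.
Real time: 403696 / (60) = 100924/15 s.
Target frame: (100924/15) × (24) = 807392/5 ≈ 161478.400 → 161478.
At 24 labels/s: frame 161478 → 01:52:08:06.

01:52:08:06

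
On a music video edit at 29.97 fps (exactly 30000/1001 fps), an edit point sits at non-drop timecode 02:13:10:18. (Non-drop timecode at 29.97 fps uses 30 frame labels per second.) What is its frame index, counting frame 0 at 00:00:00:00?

frame 239718

Total seconds to the label: (2 × 3600 + 13 × 60 + 10) = 7990.
Frame index = 7990 × 30 + 18 = 239718.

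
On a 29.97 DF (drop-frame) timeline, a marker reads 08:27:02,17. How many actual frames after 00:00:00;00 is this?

Complete 10-minute blocks: 50, each 17982 frames → 899100.
Remaining 7 whole minutes in the current block: 1800 + 6 × 1798 = 12588 frames.
Within the current minute: 2 × 30 + 17 − 2 = 75 (labels ;00/;01 skipped at this minute). Total = 899100 + 12588 + 75 = 911763.

911763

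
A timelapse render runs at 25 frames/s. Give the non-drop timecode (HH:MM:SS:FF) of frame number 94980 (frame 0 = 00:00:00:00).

94980 ÷ 25 = 3799 full seconds, remainder 5 frames.
3799 s = 1 h 3 min 19 s.
Timecode: 01:03:19:05.

01:03:19:05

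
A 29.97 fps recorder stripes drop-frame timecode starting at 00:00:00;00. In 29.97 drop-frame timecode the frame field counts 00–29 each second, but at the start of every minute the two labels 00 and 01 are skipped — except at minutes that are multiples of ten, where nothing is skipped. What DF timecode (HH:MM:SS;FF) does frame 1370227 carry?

12:41:59;27

Each 10-minute DF block holds 10 × 60 × 30 − 9 × 2 = 17982 frames. 1370227 ÷ 17982 → 76 full blocks, remainder 3595.
Within the partial block the first minute is 1800 frames and each further minute 1798, so 1 further minute boundary passed. Total skipped labels = 18 × 76 + 2 × 1 = 1370.
Non-drop label index = 1370227 + 1370 = 1371597; at 30 labels/s that is 12:41:59:27, i.e. DF 12:41:59;27.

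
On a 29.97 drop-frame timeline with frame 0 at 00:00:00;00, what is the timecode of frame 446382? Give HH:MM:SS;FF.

04:08:14;10

Ten DF minutes hold 17982 frames, so frame 446382 lies in block 24 (frames 431568–449549) with 14814 frames into that block.
The block's first minute is 1800 frames and the rest 1798 each; 14814 frames reaches minute 8, so 24 × 18 + 8 × 2 = 448 labels have been skipped so far.
Adding those back, label number 446382 + 448 = 446830 at 30 labels/s is 14894 s + 10 f = 4 h 8 min 14 s frame 10, i.e. 04:08:14;10.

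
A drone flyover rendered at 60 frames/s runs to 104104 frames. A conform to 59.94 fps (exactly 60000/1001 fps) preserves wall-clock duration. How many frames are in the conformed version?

104000 frames

Target frames = source frames × (target rate / source rate) = 104104 × (60000/1001)/(60) = 104104 × 1000/1001 = 104000.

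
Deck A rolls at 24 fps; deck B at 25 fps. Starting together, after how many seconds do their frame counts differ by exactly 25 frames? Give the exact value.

The gap grows by |25 − 24| = 1 frame per second.
Time for a 25-frame gap: 25 ÷ (1) = 25 s.

25 seconds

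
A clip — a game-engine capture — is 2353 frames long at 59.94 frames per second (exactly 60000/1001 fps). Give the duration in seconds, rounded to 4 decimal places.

Running time = 2353 × 1001/60000 = 2355353/60000 s ≈ 39.2559 s.

39.2559 seconds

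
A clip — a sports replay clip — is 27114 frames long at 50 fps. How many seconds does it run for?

542.28 seconds

Running time = 27114 / (50) = 542.28 s.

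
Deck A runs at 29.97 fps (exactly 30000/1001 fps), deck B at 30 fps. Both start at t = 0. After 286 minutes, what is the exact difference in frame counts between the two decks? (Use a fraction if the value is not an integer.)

3600/7 frames

286 min = 17160 s.
A emits 30000/1001 × 17160 = 3600000/7 frames; B emits 30 × 17160 = 514800.
Difference = 3600/7 frames (≈ 514.2857); B is ahead of A.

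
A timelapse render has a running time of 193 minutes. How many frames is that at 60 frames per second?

694800 frames

193 min = 11580 s.
Frames = 11580 × 60 = 694800.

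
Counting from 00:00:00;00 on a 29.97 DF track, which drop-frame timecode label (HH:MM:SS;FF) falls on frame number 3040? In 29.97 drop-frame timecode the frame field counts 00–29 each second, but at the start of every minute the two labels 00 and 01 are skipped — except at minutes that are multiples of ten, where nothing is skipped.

Ten DF minutes hold 17982 frames, so frame 3040 lies in block 0 (frames 0–17981) with 3040 frames into that block.
The block's first minute is 1800 frames and the rest 1798 each; 3040 frames reaches minute 1, so 0 × 18 + 1 × 2 = 2 labels have been skipped so far.
Adding those back, label number 3040 + 2 = 3042 at 30 labels/s is 101 s + 12 f = 0 h 1 min 41 s frame 12, i.e. 00:01:41;12.

00:01:41;12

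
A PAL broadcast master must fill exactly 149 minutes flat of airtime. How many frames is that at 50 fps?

447000 frames

149 min = 8940 s.
Frames = 8940 × 50 = 447000.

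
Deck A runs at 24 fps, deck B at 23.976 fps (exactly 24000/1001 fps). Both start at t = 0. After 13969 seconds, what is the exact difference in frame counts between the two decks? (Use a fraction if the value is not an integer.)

A emits 24 × 13969 = 335256 frames; B emits 24000/1001 × 13969 = 335256000/1001.
Difference = 335256/1001 frames (≈ 334.9211); B is behind A.

335256/1001 frames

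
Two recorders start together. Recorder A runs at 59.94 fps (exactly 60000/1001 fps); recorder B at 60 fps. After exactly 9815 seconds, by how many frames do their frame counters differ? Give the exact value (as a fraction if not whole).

A emits 60000/1001 × 9815 = 45300000/77 frames; B emits 60 × 9815 = 588900.
Difference = 45300/77 frames (≈ 588.3117); B is ahead of A.

45300/77 frames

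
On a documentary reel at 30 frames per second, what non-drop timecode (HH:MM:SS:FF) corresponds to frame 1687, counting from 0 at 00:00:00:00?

1687 ÷ 30 = 56 full seconds, remainder 7 frames.
56 s = 0 h 0 min 56 s.
Timecode: 00:00:56:07.

00:00:56:07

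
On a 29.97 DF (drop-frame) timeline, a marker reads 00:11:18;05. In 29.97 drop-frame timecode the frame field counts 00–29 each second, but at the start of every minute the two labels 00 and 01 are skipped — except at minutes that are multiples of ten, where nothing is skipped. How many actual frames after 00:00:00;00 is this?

As if non-drop at 30 labels/s: (0 × 3600 + 11 × 60 + 18) × 30 + 5 = 20345.
Minute boundaries passed: 11; those not divisible by 10: 11 − 1 = 10; dropped labels = 2 × 10 = 20.
Actual frame index = 20345 − 20 = 20325.

20325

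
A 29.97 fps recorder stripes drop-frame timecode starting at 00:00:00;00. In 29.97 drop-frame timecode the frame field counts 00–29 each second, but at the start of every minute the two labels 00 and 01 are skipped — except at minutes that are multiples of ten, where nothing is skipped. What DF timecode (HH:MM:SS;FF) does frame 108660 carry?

Ten DF minutes hold 17982 frames, so frame 108660 lies in block 6 (frames 107892–125873) with 768 frames into that block.
The block's first minute is 1800 frames and the rest 1798 each; 768 frames reaches minute 0, so 6 × 18 + 0 × 2 = 108 labels have been skipped so far.
Adding those back, label number 108660 + 108 = 108768 at 30 labels/s is 3625 s + 18 f = 1 h 0 min 25 s frame 18, i.e. 01:00:25;18.

01:00:25;18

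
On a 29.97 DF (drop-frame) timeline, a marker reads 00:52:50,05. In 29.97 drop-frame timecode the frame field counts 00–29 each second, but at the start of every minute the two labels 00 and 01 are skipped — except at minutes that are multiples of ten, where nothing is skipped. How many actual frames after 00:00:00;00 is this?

As if non-drop at 30 labels/s: (0 × 3600 + 52 × 60 + 50) × 30 + 5 = 95105.
Minute boundaries passed: 52; those not divisible by 10: 52 − 5 = 47; dropped labels = 2 × 47 = 94.
Actual frame index = 95105 − 94 = 95011.

95011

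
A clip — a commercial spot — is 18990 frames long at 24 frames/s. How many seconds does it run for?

Running time = 18990 / (24) = 791.25 s.

791.25 seconds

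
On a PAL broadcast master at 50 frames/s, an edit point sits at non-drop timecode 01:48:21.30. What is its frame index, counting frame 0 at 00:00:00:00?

frame 325080

Total seconds to the label: (1 × 3600 + 48 × 60 + 21) = 6501.
Frame index = 6501 × 50 + 30 = 325080.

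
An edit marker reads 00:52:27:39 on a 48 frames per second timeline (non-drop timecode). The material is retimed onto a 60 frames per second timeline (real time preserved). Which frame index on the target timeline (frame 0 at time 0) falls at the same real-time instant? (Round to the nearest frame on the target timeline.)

Source frame index: (0×3600 + 52×60 + 27) × 48 + 39 = 151095.
Real time: 151095 / (48) = 50365/16 s.
Target frame: (50365/16) × (60) = 755475/4 ≈ 188868.750 → 188869.

frame 188869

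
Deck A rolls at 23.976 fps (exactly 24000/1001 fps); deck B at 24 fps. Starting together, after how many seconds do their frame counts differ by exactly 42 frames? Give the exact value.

The gap grows by |24 − 24000/1001| = 24/1001 frames per second.
Time for a 42-frame gap: 42 ÷ (24/1001) = 1751.75 s.

1751.75 seconds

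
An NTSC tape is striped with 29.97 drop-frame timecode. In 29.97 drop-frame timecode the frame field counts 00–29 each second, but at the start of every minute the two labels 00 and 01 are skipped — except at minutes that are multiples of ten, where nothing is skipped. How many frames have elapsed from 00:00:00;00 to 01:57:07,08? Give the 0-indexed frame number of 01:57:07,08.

As if non-drop at 30 labels/s: (1 × 3600 + 57 × 60 + 7) × 30 + 8 = 210818.
Minute boundaries passed: 117; those not divisible by 10: 117 − 11 = 106; dropped labels = 2 × 106 = 212.
Actual frame index = 210818 − 212 = 210606.

210606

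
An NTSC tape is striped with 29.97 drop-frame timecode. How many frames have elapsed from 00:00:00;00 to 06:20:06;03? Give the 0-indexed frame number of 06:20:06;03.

As if non-drop at 30 labels/s: (6 × 3600 + 20 × 60 + 6) × 30 + 3 = 684183.
Minute boundaries passed: 380; those not divisible by 10: 380 − 38 = 342; dropped labels = 2 × 342 = 684.
Actual frame index = 684183 − 684 = 683499.

683499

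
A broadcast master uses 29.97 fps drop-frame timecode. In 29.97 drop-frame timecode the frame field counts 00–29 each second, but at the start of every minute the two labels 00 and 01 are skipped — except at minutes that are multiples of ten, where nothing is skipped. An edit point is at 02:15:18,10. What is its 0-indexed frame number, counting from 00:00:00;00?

Complete 10-minute blocks: 13, each 17982 frames → 233766.
Remaining 5 whole minutes in the current block: 1800 + 4 × 1798 = 8992 frames.
Within the current minute: 18 × 30 + 10 − 2 = 548 (labels ;00/;01 skipped at this minute). Total = 233766 + 8992 + 548 = 243306.

243306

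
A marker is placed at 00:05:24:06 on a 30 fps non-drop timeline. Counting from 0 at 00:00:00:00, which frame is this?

frame 9726

Total seconds to the label: (0 × 3600 + 5 × 60 + 24) = 324.
Frame index = 324 × 30 + 6 = 9726.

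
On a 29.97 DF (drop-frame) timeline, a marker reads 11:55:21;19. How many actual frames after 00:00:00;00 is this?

1286361

As if non-drop at 30 labels/s: (11 × 3600 + 55 × 60 + 21) × 30 + 19 = 1287649.
Minute boundaries passed: 715; those not divisible by 10: 715 − 71 = 644; dropped labels = 2 × 644 = 1288.
Actual frame index = 1287649 − 1288 = 1286361.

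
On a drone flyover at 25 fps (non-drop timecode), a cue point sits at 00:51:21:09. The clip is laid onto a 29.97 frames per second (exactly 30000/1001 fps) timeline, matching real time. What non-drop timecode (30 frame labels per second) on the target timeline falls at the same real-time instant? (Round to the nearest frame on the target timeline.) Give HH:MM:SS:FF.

00:51:18:08

Source frame index: (0×3600 + 51×60 + 21) × 25 + 9 = 77034.
Real time: 77034 / (25) = 77034/25 s.
Target frame: (77034/25) × (30000/1001) = 92440800/1001 ≈ 92348.452 → 92348.
At 30 labels/s: frame 92348 → 00:51:18:08.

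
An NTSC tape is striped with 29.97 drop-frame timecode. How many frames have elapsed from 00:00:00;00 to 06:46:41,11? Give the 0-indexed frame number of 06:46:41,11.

731309

As if non-drop at 30 labels/s: (6 × 3600 + 46 × 60 + 41) × 30 + 11 = 732041.
Minute boundaries passed: 406; those not divisible by 10: 406 − 40 = 366; dropped labels = 2 × 366 = 732.
Actual frame index = 732041 − 732 = 731309.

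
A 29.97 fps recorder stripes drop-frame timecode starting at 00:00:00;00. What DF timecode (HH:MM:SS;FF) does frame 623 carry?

Ten DF minutes hold 17982 frames, so frame 623 lies in block 0 (frames 0–17981) with 623 frames into that block.
The block's first minute is 1800 frames and the rest 1798 each; 623 frames reaches minute 0, so 0 × 18 + 0 × 2 = 0 labels have been skipped so far.
Adding those back, label number 623 + 0 = 623 at 30 labels/s is 20 s + 23 f = 0 h 0 min 20 s frame 23, i.e. 00:00:20;23.

00:00:20;23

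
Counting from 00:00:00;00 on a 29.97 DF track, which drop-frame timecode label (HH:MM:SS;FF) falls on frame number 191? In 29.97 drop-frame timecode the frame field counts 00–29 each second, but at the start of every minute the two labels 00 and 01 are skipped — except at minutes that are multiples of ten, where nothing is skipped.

00:00:06;11

Each 10-minute DF block holds 10 × 60 × 30 − 9 × 2 = 17982 frames. 191 ÷ 17982 → 0 full blocks, remainder 191.
Within the partial block the first minute is 1800 frames and each further minute 1798, so 0 further minute boundaries passed. Total skipped labels = 18 × 0 + 2 × 0 = 0.
Non-drop label index = 191 + 0 = 191; at 30 labels/s that is 00:00:06:11, i.e. DF 00:00:06;11.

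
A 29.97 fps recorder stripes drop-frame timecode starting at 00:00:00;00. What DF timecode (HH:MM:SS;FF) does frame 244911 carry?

02:16:11;27

Ten DF minutes hold 17982 frames, so frame 244911 lies in block 13 (frames 233766–251747) with 11145 frames into that block.
The block's first minute is 1800 frames and the rest 1798 each; 11145 frames reaches minute 6, so 13 × 18 + 6 × 2 = 246 labels have been skipped so far.
Adding those back, label number 244911 + 246 = 245157 at 30 labels/s is 8171 s + 27 f = 2 h 16 min 11 s frame 27, i.e. 02:16:11;27.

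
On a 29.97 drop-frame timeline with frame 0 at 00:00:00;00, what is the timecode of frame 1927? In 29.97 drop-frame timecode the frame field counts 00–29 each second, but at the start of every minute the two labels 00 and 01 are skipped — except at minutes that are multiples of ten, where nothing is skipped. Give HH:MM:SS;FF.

Ten DF minutes hold 17982 frames, so frame 1927 lies in block 0 (frames 0–17981) with 1927 frames into that block.
The block's first minute is 1800 frames and the rest 1798 each; 1927 frames reaches minute 1, so 0 × 18 + 1 × 2 = 2 labels have been skipped so far.
Adding those back, label number 1927 + 2 = 1929 at 30 labels/s is 64 s + 9 f = 0 h 1 min 4 s frame 9, i.e. 00:01:04;09.

00:01:04;09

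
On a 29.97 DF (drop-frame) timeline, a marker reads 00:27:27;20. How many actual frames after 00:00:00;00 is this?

49380

As if non-drop at 30 labels/s: (0 × 3600 + 27 × 60 + 27) × 30 + 20 = 49430.
Minute boundaries passed: 27; those not divisible by 10: 27 − 2 = 25; dropped labels = 2 × 25 = 50.
Actual frame index = 49430 − 50 = 49380.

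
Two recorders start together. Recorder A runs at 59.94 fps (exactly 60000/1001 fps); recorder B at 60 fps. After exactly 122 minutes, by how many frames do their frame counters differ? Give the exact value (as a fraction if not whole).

439200/1001 frames

122 min = 7320 s.
A emits 60000/1001 × 7320 = 439200000/1001 frames; B emits 60 × 7320 = 439200.
Difference = 439200/1001 frames (≈ 438.7612); B is ahead of A.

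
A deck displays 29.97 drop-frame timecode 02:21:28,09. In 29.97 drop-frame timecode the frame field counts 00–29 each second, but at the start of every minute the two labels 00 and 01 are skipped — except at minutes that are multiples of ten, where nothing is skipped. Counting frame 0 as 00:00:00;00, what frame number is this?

Complete 10-minute blocks: 14, each 17982 frames → 251748.
Remaining 1 whole minute in the current block: 1800 + 0 × 1798 = 1800 frames.
Within the current minute: 28 × 30 + 9 − 2 = 847 (labels ;00/;01 skipped at this minute). Total = 251748 + 1800 + 847 = 254395.

254395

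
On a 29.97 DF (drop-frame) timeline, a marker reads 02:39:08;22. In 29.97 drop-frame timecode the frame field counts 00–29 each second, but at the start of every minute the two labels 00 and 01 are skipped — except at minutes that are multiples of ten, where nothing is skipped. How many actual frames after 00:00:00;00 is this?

286174

As if non-drop at 30 labels/s: (2 × 3600 + 39 × 60 + 8) × 30 + 22 = 286462.
Minute boundaries passed: 159; those not divisible by 10: 159 − 15 = 144; dropped labels = 2 × 144 = 288.
Actual frame index = 286462 − 288 = 286174.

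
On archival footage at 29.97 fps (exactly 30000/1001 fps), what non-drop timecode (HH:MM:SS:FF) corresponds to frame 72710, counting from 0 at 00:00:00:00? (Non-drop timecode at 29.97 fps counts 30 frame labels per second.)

00:40:23:20

72710 ÷ 30 = 2423 full seconds, remainder 20 frames.
2423 s = 0 h 40 min 23 s.
Timecode: 00:40:23:20.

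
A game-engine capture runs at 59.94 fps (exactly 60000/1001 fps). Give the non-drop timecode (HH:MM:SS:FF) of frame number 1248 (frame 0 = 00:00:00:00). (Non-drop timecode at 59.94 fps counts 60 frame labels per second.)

00:00:20:48

1248 ÷ 60 = 20 full seconds, remainder 48 frames.
20 s = 0 h 0 min 20 s.
Timecode: 00:00:20:48.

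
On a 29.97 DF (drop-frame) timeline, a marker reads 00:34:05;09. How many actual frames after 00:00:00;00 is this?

As if non-drop at 30 labels/s: (0 × 3600 + 34 × 60 + 5) × 30 + 9 = 61359.
Minute boundaries passed: 34; those not divisible by 10: 34 − 3 = 31; dropped labels = 2 × 31 = 62.
Actual frame index = 61359 − 62 = 61297.

61297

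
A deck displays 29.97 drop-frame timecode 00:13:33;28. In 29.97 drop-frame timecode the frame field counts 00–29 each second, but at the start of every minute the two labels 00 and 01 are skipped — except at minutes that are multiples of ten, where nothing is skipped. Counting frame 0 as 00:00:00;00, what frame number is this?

Complete 10-minute blocks: 1, each 17982 frames → 17982.
Remaining 3 whole minutes in the current block: 1800 + 2 × 1798 = 5396 frames.
Within the current minute: 33 × 30 + 28 − 2 = 1016 (labels ;00/;01 skipped at this minute). Total = 17982 + 5396 + 1016 = 24394.

24394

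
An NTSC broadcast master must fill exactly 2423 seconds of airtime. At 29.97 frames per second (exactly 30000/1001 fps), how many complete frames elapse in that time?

72617 frames

Frames = 2423 × 30000/1001 = 72690000/1001 ≈ 72617.3826.
Complete frames: 72617.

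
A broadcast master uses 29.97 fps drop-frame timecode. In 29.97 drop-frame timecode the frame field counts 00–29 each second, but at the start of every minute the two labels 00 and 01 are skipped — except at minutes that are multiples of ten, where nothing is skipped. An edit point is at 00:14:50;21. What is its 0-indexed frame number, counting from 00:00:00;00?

As if non-drop at 30 labels/s: (0 × 3600 + 14 × 60 + 50) × 30 + 21 = 26721.
Minute boundaries passed: 14; those not divisible by 10: 14 − 1 = 13; dropped labels = 2 × 13 = 26.
Actual frame index = 26721 − 26 = 26695.

26695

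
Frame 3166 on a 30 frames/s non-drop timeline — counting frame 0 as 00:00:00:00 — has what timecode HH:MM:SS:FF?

00:01:45:16

3166 ÷ 30 = 105 full seconds, remainder 16 frames.
105 s = 0 h 1 min 45 s.
Timecode: 00:01:45:16.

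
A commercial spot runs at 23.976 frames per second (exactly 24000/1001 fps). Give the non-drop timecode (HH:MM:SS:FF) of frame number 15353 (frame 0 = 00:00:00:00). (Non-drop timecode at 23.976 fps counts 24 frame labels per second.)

15353 ÷ 24 = 639 full seconds, remainder 17 frames.
639 s = 0 h 10 min 39 s.
Timecode: 00:10:39:17.

00:10:39:17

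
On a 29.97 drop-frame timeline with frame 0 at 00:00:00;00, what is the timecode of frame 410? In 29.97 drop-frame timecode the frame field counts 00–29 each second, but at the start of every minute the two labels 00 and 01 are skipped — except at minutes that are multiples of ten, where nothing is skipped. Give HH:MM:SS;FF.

00:00:13;20

Ten DF minutes hold 17982 frames, so frame 410 lies in block 0 (frames 0–17981) with 410 frames into that block.
The block's first minute is 1800 frames and the rest 1798 each; 410 frames reaches minute 0, so 0 × 18 + 0 × 2 = 0 labels have been skipped so far.
Adding those back, label number 410 + 0 = 410 at 30 labels/s is 13 s + 20 f = 0 h 0 min 13 s frame 20, i.e. 00:00:13;20.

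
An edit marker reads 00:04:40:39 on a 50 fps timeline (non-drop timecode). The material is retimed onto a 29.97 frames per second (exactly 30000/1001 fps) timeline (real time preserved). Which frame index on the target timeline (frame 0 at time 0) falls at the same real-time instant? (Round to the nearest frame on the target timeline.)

frame 8415

Source frame index: (0×3600 + 4×60 + 40) × 50 + 39 = 14039.
Real time: 14039 / (50) = 14039/50 s.
Target frame: (14039/50) × (30000/1001) = 8423400/1001 ≈ 8414.985 → 8415.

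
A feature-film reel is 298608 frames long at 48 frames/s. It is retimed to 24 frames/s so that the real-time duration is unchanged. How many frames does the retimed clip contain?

149304 frames

Target frames = source frames × (target rate / source rate) = 298608 × (24)/(48) = 298608 × 1/2 = 149304.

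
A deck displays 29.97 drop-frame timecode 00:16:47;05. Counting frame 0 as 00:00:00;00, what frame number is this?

Complete 10-minute blocks: 1, each 17982 frames → 17982.
Remaining 6 whole minutes in the current block: 1800 + 5 × 1798 = 10790 frames.
Within the current minute: 47 × 30 + 5 − 2 = 1413 (labels ;00/;01 skipped at this minute). Total = 17982 + 10790 + 1413 = 30185.

30185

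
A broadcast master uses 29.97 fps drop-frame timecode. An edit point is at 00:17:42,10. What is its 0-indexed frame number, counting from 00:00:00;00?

31838

Complete 10-minute blocks: 1, each 17982 frames → 17982.
Remaining 7 whole minutes in the current block: 1800 + 6 × 1798 = 12588 frames.
Within the current minute: 42 × 30 + 10 − 2 = 1268 (labels ;00/;01 skipped at this minute). Total = 17982 + 12588 + 1268 = 31838.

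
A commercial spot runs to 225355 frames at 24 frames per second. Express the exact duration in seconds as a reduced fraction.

225355/24 seconds

Running time = 225355 ÷ (24) = 225355 × 1/24 = 225355/24 s.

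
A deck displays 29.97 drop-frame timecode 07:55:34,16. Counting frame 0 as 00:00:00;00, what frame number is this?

855180

Complete 10-minute blocks: 47, each 17982 frames → 845154.
Remaining 5 whole minutes in the current block: 1800 + 4 × 1798 = 8992 frames.
Within the current minute: 34 × 30 + 16 − 2 = 1034 (labels ;00/;01 skipped at this minute). Total = 845154 + 8992 + 1034 = 855180.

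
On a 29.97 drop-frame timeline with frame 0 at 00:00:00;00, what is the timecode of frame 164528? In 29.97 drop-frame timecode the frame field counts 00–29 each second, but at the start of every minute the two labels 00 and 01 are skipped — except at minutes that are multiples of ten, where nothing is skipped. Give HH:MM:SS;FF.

Each 10-minute DF block holds 10 × 60 × 30 − 9 × 2 = 17982 frames. 164528 ÷ 17982 → 9 full blocks, remainder 2690.
Within the partial block the first minute is 1800 frames and each further minute 1798, so 1 further minute boundary passed. Total skipped labels = 18 × 9 + 2 × 1 = 164.
Non-drop label index = 164528 + 164 = 164692; at 30 labels/s that is 01:31:29:22, i.e. DF 01:31:29;22.

01:31:29;22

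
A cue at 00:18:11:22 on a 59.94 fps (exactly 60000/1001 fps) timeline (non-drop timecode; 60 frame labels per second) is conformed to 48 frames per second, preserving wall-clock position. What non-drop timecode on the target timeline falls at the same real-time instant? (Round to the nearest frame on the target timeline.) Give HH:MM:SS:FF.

00:18:12:22

Source frame index: (0×3600 + 18×60 + 11) × 60 + 22 = 65482.
Real time: 65482 / (60000/1001) = 32773741/30000 s.
Target frame: (32773741/30000) × (48) = 32773741/625 ≈ 52437.986 → 52438.
At 48 labels/s: frame 52438 → 00:18:12:22.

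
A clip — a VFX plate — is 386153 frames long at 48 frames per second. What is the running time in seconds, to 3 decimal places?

8044.854 seconds

Running time = 386153 × 1/48 = 386153/48 s ≈ 8044.854 s.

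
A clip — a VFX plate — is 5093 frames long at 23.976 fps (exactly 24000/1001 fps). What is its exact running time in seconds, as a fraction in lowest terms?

5098093/24000 seconds

Running time = 5093 ÷ (24000/1001) = 5093 × 1001/24000 = 5098093/24000 s.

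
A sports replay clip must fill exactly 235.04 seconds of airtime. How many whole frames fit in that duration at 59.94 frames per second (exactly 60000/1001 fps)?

14088 frames

Frames = 235.04 × 60000/1001 = 1084800/77 ≈ 14088.3117.
Complete frames: 14088.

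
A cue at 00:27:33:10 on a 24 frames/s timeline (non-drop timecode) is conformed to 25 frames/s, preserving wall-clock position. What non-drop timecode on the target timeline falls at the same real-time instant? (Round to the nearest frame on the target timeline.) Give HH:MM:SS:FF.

Source frame index: (0×3600 + 27×60 + 33) × 24 + 10 = 39682.
Real time: 39682 / (24) = 19841/12 s.
Target frame: (19841/12) × (25) = 496025/12 ≈ 41335.417 → 41335.
At 25 labels/s: frame 41335 → 00:27:33:10.

00:27:33:10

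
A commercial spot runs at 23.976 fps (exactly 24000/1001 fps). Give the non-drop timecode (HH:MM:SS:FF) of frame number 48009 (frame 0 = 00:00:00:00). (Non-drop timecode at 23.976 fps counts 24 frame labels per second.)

00:33:20:09

48009 ÷ 24 = 2000 full seconds, remainder 9 frames.
2000 s = 0 h 33 min 20 s.
Timecode: 00:33:20:09.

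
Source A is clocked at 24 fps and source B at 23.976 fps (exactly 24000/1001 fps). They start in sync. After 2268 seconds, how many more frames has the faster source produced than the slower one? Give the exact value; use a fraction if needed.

A emits 24 × 2268 = 54432 frames; B emits 24000/1001 × 2268 = 7776000/143.
Difference = 7776/143 frames (≈ 54.3776); B is behind A.

7776/143 frames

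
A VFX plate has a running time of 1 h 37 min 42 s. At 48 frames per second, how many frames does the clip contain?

281376 frames

1 h 37 min 42 s = 5862 s.
Frames = 5862 × 48 = 281376.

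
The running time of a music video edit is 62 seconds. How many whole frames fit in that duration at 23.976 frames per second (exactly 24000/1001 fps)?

1486 frames

Frames = 62 × 24000/1001 = 1488000/1001 ≈ 1486.5135.
Complete frames: 1486.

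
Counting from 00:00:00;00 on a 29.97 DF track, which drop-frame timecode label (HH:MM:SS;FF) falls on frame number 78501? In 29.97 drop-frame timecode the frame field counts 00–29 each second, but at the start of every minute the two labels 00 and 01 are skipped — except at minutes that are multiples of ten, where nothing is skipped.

Each 10-minute DF block holds 10 × 60 × 30 − 9 × 2 = 17982 frames. 78501 ÷ 17982 → 4 full blocks, remainder 6573.
Within the partial block the first minute is 1800 frames and each further minute 1798, so 3 further minute boundaries passed. Total skipped labels = 18 × 4 + 2 × 3 = 78.
Non-drop label index = 78501 + 78 = 78579; at 30 labels/s that is 00:43:39:09, i.e. DF 00:43:39;09.

00:43:39;09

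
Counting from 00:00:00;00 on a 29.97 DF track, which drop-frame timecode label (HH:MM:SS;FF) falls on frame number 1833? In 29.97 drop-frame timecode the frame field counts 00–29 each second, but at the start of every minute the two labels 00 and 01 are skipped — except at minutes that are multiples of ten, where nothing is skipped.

Each 10-minute DF block holds 10 × 60 × 30 − 9 × 2 = 17982 frames. 1833 ÷ 17982 → 0 full blocks, remainder 1833.
Within the partial block the first minute is 1800 frames and each further minute 1798, so 1 further minute boundary passed. Total skipped labels = 18 × 0 + 2 × 1 = 2.
Non-drop label index = 1833 + 2 = 1835; at 30 labels/s that is 00:01:01:05, i.e. DF 00:01:01;05.

00:01:01;05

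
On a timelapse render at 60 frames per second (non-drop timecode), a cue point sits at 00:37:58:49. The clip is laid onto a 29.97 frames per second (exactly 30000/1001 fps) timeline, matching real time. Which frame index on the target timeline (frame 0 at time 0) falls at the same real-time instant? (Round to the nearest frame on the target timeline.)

frame 68296

Source frame index: (0×3600 + 37×60 + 58) × 60 + 49 = 136729.
Real time: 136729 / (60) = 136729/60 s.
Target frame: (136729/60) × (30000/1001) = 68364500/1001 ≈ 68296.204 → 68296.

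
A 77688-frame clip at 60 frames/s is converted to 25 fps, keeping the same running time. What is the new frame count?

32370 frames

Frames at target rate = 77688 × (25) / (60) = 32370.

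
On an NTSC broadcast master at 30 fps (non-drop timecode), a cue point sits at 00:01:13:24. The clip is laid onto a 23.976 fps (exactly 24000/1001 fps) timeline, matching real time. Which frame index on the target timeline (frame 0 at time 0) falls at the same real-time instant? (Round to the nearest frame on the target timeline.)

Source frame index: (0×3600 + 1×60 + 13) × 30 + 24 = 2214.
Real time: 2214 / (30) = 369/5 s.
Target frame: (369/5) × (24000/1001) = 1771200/1001 ≈ 1769.431 → 1769.

frame 1769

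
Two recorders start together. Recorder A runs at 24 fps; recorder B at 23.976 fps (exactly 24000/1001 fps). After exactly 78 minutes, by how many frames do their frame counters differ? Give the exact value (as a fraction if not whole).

78 min = 4680 s.
A emits 24 × 4680 = 112320 frames; B emits 24000/1001 × 4680 = 8640000/77.
Difference = 8640/77 frames (≈ 112.2078); B is behind A.

8640/77 frames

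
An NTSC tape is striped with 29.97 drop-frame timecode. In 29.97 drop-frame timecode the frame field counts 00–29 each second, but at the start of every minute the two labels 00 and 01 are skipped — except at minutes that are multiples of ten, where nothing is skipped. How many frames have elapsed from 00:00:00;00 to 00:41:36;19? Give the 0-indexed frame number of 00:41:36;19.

Complete 10-minute blocks: 4, each 17982 frames → 71928.
Remaining 1 whole minute in the current block: 1800 + 0 × 1798 = 1800 frames.
Within the current minute: 36 × 30 + 19 − 2 = 1097 (labels ;00/;01 skipped at this minute). Total = 71928 + 1800 + 1097 = 74825.

74825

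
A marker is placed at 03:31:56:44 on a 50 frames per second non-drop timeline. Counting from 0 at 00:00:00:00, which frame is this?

Total seconds to the label: (3 × 3600 + 31 × 60 + 56) = 12716.
Frame index = 12716 × 50 + 44 = 635844.

frame 635844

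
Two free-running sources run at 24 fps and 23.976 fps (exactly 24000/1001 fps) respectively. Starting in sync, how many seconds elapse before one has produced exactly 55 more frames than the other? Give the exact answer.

55055/24 seconds

The gap grows by |24000/1001 − 24| = 24/1001 frames per second.
Time for a 55-frame gap: 55 ÷ (24/1001) = 55055/24 s.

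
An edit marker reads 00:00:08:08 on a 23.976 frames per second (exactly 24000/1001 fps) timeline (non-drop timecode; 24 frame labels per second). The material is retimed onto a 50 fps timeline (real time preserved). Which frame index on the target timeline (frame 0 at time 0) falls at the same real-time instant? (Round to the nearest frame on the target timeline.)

frame 417

Source frame index: (0×3600 + 0×60 + 8) × 24 + 8 = 200.
Real time: 200 / (24000/1001) = 1001/120 s.
Target frame: (1001/120) × (50) = 5005/12 ≈ 417.083 → 417.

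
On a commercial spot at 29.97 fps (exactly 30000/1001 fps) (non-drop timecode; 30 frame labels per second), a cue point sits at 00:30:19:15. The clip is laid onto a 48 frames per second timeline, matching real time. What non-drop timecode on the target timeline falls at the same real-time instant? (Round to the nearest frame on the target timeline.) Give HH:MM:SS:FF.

Source frame index: (0×3600 + 30×60 + 19) × 30 + 15 = 54585.
Real time: 54585 / (30000/1001) = 3642639/2000 s.
Target frame: (3642639/2000) × (48) = 10927917/125 ≈ 87423.336 → 87423.
At 48 labels/s: frame 87423 → 00:30:21:15.

00:30:21:15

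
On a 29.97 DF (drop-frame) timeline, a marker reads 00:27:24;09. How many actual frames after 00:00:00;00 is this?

49279

As if non-drop at 30 labels/s: (0 × 3600 + 27 × 60 + 24) × 30 + 9 = 49329.
Minute boundaries passed: 27; those not divisible by 10: 27 − 2 = 25; dropped labels = 2 × 25 = 50.
Actual frame index = 49329 − 50 = 49279.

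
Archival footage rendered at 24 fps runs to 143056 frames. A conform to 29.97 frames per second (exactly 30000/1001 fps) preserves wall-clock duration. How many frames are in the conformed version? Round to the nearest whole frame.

Frames at target rate = 143056 × (30000/1001) / (24) = 178820000/1001 ≈ 178641.359.
Nearest whole frame: 178641.

178641 frames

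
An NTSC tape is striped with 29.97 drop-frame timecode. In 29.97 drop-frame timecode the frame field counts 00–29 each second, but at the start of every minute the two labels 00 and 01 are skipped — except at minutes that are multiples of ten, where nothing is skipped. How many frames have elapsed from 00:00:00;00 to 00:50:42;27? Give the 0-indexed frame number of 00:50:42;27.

Complete 10-minute blocks: 5, each 17982 frames → 89910.
Remaining 0 whole minutes in the current block: 0 frames.
Within the current minute: 42 × 30 + 27 = 1287. Total = 89910 + 0 + 1287 = 91197.

91197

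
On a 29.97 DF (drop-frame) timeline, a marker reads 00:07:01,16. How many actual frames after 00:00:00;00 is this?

12632

Complete 10-minute blocks: 0, each 17982 frames → 0.
Remaining 7 whole minutes in the current block: 1800 + 6 × 1798 = 12588 frames.
Within the current minute: 1 × 30 + 16 − 2 = 44 (labels ;00/;01 skipped at this minute). Total = 0 + 12588 + 44 = 12632.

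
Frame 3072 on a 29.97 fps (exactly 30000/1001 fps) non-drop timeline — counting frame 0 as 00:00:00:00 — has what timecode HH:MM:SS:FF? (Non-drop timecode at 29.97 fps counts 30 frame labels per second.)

3072 ÷ 30 = 102 full seconds, remainder 12 frames.
102 s = 0 h 1 min 42 s.
Timecode: 00:01:42:12.

00:01:42:12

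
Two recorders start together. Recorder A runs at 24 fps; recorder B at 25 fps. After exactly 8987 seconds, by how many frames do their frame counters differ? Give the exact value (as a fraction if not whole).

A emits 24 × 8987 = 215688 frames; B emits 25 × 8987 = 224675.
Difference = 8987 frames; B is ahead of A.

8987 frames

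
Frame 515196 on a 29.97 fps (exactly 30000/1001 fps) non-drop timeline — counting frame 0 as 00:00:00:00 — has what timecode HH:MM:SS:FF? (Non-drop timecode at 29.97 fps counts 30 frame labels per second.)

04:46:13:06

515196 ÷ 30 = 17173 full seconds, remainder 6 frames.
17173 s = 4 h 46 min 13 s.
Timecode: 04:46:13:06.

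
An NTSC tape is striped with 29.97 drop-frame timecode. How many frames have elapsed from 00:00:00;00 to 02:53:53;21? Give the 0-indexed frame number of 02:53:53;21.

312699

Complete 10-minute blocks: 17, each 17982 frames → 305694.
Remaining 3 whole minutes in the current block: 1800 + 2 × 1798 = 5396 frames.
Within the current minute: 53 × 30 + 21 − 2 = 1609 (labels ;00/;01 skipped at this minute). Total = 305694 + 5396 + 1609 = 312699.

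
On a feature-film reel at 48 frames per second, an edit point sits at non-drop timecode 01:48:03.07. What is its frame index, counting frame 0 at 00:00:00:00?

frame 311191

Total seconds to the label: (1 × 3600 + 48 × 60 + 3) = 6483.
Frame index = 6483 × 48 + 7 = 311191.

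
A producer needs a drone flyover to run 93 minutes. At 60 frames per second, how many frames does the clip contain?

334800 frames

93 min = 5580 s.
Frames = 5580 × 60 = 334800.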